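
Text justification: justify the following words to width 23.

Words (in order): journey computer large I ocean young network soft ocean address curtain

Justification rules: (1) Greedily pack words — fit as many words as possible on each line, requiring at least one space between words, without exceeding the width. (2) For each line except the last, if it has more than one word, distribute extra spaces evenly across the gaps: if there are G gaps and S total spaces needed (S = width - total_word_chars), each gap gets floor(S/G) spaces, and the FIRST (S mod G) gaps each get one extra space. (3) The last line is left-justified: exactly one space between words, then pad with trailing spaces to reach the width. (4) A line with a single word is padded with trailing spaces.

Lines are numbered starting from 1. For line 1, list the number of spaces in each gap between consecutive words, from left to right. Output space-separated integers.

Line 1: ['journey', 'computer', 'large'] (min_width=22, slack=1)
Line 2: ['I', 'ocean', 'young', 'network'] (min_width=21, slack=2)
Line 3: ['soft', 'ocean', 'address'] (min_width=18, slack=5)
Line 4: ['curtain'] (min_width=7, slack=16)

Answer: 2 1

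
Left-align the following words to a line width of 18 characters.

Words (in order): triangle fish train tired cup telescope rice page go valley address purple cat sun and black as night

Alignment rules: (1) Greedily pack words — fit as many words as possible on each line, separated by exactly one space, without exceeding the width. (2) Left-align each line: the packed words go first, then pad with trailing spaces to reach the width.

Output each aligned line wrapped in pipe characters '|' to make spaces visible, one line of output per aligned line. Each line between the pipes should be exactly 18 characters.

Line 1: ['triangle', 'fish'] (min_width=13, slack=5)
Line 2: ['train', 'tired', 'cup'] (min_width=15, slack=3)
Line 3: ['telescope', 'rice'] (min_width=14, slack=4)
Line 4: ['page', 'go', 'valley'] (min_width=14, slack=4)
Line 5: ['address', 'purple', 'cat'] (min_width=18, slack=0)
Line 6: ['sun', 'and', 'black', 'as'] (min_width=16, slack=2)
Line 7: ['night'] (min_width=5, slack=13)

Answer: |triangle fish     |
|train tired cup   |
|telescope rice    |
|page go valley    |
|address purple cat|
|sun and black as  |
|night             |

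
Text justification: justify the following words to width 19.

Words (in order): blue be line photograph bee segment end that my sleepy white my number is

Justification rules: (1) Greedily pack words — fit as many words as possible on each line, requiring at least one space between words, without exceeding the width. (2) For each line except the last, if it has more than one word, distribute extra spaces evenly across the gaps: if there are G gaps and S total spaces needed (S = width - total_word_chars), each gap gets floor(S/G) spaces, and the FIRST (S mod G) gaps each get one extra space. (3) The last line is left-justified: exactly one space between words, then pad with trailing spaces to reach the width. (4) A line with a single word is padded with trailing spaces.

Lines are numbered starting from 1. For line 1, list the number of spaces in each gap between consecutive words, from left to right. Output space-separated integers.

Answer: 5 4

Derivation:
Line 1: ['blue', 'be', 'line'] (min_width=12, slack=7)
Line 2: ['photograph', 'bee'] (min_width=14, slack=5)
Line 3: ['segment', 'end', 'that', 'my'] (min_width=19, slack=0)
Line 4: ['sleepy', 'white', 'my'] (min_width=15, slack=4)
Line 5: ['number', 'is'] (min_width=9, slack=10)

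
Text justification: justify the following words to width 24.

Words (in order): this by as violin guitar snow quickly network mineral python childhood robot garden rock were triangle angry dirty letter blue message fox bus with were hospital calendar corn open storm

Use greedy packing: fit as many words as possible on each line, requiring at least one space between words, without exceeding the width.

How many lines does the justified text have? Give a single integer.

Answer: 8

Derivation:
Line 1: ['this', 'by', 'as', 'violin', 'guitar'] (min_width=24, slack=0)
Line 2: ['snow', 'quickly', 'network'] (min_width=20, slack=4)
Line 3: ['mineral', 'python', 'childhood'] (min_width=24, slack=0)
Line 4: ['robot', 'garden', 'rock', 'were'] (min_width=22, slack=2)
Line 5: ['triangle', 'angry', 'dirty'] (min_width=20, slack=4)
Line 6: ['letter', 'blue', 'message', 'fox'] (min_width=23, slack=1)
Line 7: ['bus', 'with', 'were', 'hospital'] (min_width=22, slack=2)
Line 8: ['calendar', 'corn', 'open', 'storm'] (min_width=24, slack=0)
Total lines: 8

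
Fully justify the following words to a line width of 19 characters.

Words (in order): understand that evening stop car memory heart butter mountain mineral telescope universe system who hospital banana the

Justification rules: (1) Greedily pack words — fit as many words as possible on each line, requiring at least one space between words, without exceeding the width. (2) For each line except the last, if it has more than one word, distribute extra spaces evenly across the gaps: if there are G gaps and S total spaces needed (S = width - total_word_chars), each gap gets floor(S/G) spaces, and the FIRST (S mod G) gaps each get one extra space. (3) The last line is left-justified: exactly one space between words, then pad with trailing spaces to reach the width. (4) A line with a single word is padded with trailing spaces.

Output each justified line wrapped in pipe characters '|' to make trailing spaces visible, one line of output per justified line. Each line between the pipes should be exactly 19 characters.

Answer: |understand     that|
|evening   stop  car|
|memory heart butter|
|mountain    mineral|
|telescope  universe|
|system who hospital|
|banana the         |

Derivation:
Line 1: ['understand', 'that'] (min_width=15, slack=4)
Line 2: ['evening', 'stop', 'car'] (min_width=16, slack=3)
Line 3: ['memory', 'heart', 'butter'] (min_width=19, slack=0)
Line 4: ['mountain', 'mineral'] (min_width=16, slack=3)
Line 5: ['telescope', 'universe'] (min_width=18, slack=1)
Line 6: ['system', 'who', 'hospital'] (min_width=19, slack=0)
Line 7: ['banana', 'the'] (min_width=10, slack=9)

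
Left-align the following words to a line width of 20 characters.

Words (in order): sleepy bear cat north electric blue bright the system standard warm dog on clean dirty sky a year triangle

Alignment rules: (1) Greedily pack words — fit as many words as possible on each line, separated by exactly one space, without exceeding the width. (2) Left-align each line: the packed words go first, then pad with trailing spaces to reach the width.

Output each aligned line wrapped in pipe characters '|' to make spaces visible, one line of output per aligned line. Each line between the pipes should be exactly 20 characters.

Answer: |sleepy bear cat     |
|north electric blue |
|bright the system   |
|standard warm dog on|
|clean dirty sky a   |
|year triangle       |

Derivation:
Line 1: ['sleepy', 'bear', 'cat'] (min_width=15, slack=5)
Line 2: ['north', 'electric', 'blue'] (min_width=19, slack=1)
Line 3: ['bright', 'the', 'system'] (min_width=17, slack=3)
Line 4: ['standard', 'warm', 'dog', 'on'] (min_width=20, slack=0)
Line 5: ['clean', 'dirty', 'sky', 'a'] (min_width=17, slack=3)
Line 6: ['year', 'triangle'] (min_width=13, slack=7)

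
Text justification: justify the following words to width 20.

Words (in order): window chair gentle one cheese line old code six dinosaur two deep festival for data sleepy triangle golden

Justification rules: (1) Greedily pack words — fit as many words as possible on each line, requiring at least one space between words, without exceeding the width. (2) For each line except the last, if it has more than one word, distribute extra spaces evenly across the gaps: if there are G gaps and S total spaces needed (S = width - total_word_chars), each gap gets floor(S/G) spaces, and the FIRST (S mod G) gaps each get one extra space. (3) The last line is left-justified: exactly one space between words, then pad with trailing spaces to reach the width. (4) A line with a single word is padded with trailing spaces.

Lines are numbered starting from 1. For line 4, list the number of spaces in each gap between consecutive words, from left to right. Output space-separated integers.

Line 1: ['window', 'chair', 'gentle'] (min_width=19, slack=1)
Line 2: ['one', 'cheese', 'line', 'old'] (min_width=19, slack=1)
Line 3: ['code', 'six', 'dinosaur'] (min_width=17, slack=3)
Line 4: ['two', 'deep', 'festival'] (min_width=17, slack=3)
Line 5: ['for', 'data', 'sleepy'] (min_width=15, slack=5)
Line 6: ['triangle', 'golden'] (min_width=15, slack=5)

Answer: 3 2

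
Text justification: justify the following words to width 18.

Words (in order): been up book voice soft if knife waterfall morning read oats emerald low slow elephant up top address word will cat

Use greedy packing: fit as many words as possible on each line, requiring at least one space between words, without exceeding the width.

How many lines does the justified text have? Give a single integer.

Line 1: ['been', 'up', 'book', 'voice'] (min_width=18, slack=0)
Line 2: ['soft', 'if', 'knife'] (min_width=13, slack=5)
Line 3: ['waterfall', 'morning'] (min_width=17, slack=1)
Line 4: ['read', 'oats', 'emerald'] (min_width=17, slack=1)
Line 5: ['low', 'slow', 'elephant'] (min_width=17, slack=1)
Line 6: ['up', 'top', 'address'] (min_width=14, slack=4)
Line 7: ['word', 'will', 'cat'] (min_width=13, slack=5)
Total lines: 7

Answer: 7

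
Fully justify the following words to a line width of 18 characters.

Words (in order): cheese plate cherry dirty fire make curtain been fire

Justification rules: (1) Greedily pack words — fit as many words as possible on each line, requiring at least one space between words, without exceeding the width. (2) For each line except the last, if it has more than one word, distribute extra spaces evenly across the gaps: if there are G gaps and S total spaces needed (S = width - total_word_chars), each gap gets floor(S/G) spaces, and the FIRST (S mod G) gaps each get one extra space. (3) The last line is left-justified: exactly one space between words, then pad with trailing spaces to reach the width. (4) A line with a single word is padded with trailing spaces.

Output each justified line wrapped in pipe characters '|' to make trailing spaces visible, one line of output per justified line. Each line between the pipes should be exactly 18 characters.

Answer: |cheese       plate|
|cherry  dirty fire|
|make  curtain been|
|fire              |

Derivation:
Line 1: ['cheese', 'plate'] (min_width=12, slack=6)
Line 2: ['cherry', 'dirty', 'fire'] (min_width=17, slack=1)
Line 3: ['make', 'curtain', 'been'] (min_width=17, slack=1)
Line 4: ['fire'] (min_width=4, slack=14)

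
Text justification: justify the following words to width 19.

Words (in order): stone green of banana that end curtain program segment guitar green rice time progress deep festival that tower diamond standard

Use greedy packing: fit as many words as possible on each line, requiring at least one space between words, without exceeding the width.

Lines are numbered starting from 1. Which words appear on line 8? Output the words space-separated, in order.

Answer: diamond standard

Derivation:
Line 1: ['stone', 'green', 'of'] (min_width=14, slack=5)
Line 2: ['banana', 'that', 'end'] (min_width=15, slack=4)
Line 3: ['curtain', 'program'] (min_width=15, slack=4)
Line 4: ['segment', 'guitar'] (min_width=14, slack=5)
Line 5: ['green', 'rice', 'time'] (min_width=15, slack=4)
Line 6: ['progress', 'deep'] (min_width=13, slack=6)
Line 7: ['festival', 'that', 'tower'] (min_width=19, slack=0)
Line 8: ['diamond', 'standard'] (min_width=16, slack=3)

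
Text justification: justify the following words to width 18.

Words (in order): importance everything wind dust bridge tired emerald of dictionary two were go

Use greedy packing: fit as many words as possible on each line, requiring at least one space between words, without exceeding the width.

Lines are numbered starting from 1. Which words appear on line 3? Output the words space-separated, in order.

Answer: dust bridge tired

Derivation:
Line 1: ['importance'] (min_width=10, slack=8)
Line 2: ['everything', 'wind'] (min_width=15, slack=3)
Line 3: ['dust', 'bridge', 'tired'] (min_width=17, slack=1)
Line 4: ['emerald', 'of'] (min_width=10, slack=8)
Line 5: ['dictionary', 'two'] (min_width=14, slack=4)
Line 6: ['were', 'go'] (min_width=7, slack=11)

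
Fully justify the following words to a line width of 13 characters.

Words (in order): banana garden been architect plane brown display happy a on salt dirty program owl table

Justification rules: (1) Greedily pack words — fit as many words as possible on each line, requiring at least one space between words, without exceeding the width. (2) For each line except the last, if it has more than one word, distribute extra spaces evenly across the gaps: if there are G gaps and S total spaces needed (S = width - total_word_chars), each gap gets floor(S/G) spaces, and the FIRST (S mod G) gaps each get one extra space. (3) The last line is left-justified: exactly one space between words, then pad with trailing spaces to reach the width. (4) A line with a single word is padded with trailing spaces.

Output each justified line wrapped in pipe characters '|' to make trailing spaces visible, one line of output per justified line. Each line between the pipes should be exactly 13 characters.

Answer: |banana garden|
|been         |
|architect    |
|plane   brown|
|display happy|
|a   on   salt|
|dirty program|
|owl table    |

Derivation:
Line 1: ['banana', 'garden'] (min_width=13, slack=0)
Line 2: ['been'] (min_width=4, slack=9)
Line 3: ['architect'] (min_width=9, slack=4)
Line 4: ['plane', 'brown'] (min_width=11, slack=2)
Line 5: ['display', 'happy'] (min_width=13, slack=0)
Line 6: ['a', 'on', 'salt'] (min_width=9, slack=4)
Line 7: ['dirty', 'program'] (min_width=13, slack=0)
Line 8: ['owl', 'table'] (min_width=9, slack=4)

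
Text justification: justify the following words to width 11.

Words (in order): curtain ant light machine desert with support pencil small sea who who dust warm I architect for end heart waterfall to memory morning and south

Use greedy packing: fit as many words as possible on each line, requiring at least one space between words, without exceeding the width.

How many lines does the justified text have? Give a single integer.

Line 1: ['curtain', 'ant'] (min_width=11, slack=0)
Line 2: ['light'] (min_width=5, slack=6)
Line 3: ['machine'] (min_width=7, slack=4)
Line 4: ['desert', 'with'] (min_width=11, slack=0)
Line 5: ['support'] (min_width=7, slack=4)
Line 6: ['pencil'] (min_width=6, slack=5)
Line 7: ['small', 'sea'] (min_width=9, slack=2)
Line 8: ['who', 'who'] (min_width=7, slack=4)
Line 9: ['dust', 'warm', 'I'] (min_width=11, slack=0)
Line 10: ['architect'] (min_width=9, slack=2)
Line 11: ['for', 'end'] (min_width=7, slack=4)
Line 12: ['heart'] (min_width=5, slack=6)
Line 13: ['waterfall'] (min_width=9, slack=2)
Line 14: ['to', 'memory'] (min_width=9, slack=2)
Line 15: ['morning', 'and'] (min_width=11, slack=0)
Line 16: ['south'] (min_width=5, slack=6)
Total lines: 16

Answer: 16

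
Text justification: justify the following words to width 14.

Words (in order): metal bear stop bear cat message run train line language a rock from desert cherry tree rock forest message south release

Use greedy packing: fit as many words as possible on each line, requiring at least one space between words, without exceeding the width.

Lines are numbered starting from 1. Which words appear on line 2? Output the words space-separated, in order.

Answer: stop bear cat

Derivation:
Line 1: ['metal', 'bear'] (min_width=10, slack=4)
Line 2: ['stop', 'bear', 'cat'] (min_width=13, slack=1)
Line 3: ['message', 'run'] (min_width=11, slack=3)
Line 4: ['train', 'line'] (min_width=10, slack=4)
Line 5: ['language', 'a'] (min_width=10, slack=4)
Line 6: ['rock', 'from'] (min_width=9, slack=5)
Line 7: ['desert', 'cherry'] (min_width=13, slack=1)
Line 8: ['tree', 'rock'] (min_width=9, slack=5)
Line 9: ['forest', 'message'] (min_width=14, slack=0)
Line 10: ['south', 'release'] (min_width=13, slack=1)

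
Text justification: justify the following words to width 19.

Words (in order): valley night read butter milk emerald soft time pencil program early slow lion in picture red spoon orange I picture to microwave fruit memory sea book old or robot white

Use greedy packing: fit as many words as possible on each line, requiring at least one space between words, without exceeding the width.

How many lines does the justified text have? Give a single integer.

Line 1: ['valley', 'night', 'read'] (min_width=17, slack=2)
Line 2: ['butter', 'milk', 'emerald'] (min_width=19, slack=0)
Line 3: ['soft', 'time', 'pencil'] (min_width=16, slack=3)
Line 4: ['program', 'early', 'slow'] (min_width=18, slack=1)
Line 5: ['lion', 'in', 'picture', 'red'] (min_width=19, slack=0)
Line 6: ['spoon', 'orange', 'I'] (min_width=14, slack=5)
Line 7: ['picture', 'to'] (min_width=10, slack=9)
Line 8: ['microwave', 'fruit'] (min_width=15, slack=4)
Line 9: ['memory', 'sea', 'book', 'old'] (min_width=19, slack=0)
Line 10: ['or', 'robot', 'white'] (min_width=14, slack=5)
Total lines: 10

Answer: 10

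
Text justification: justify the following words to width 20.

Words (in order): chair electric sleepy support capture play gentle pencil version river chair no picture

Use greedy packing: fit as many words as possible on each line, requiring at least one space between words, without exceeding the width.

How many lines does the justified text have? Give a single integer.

Answer: 5

Derivation:
Line 1: ['chair', 'electric'] (min_width=14, slack=6)
Line 2: ['sleepy', 'support'] (min_width=14, slack=6)
Line 3: ['capture', 'play', 'gentle'] (min_width=19, slack=1)
Line 4: ['pencil', 'version', 'river'] (min_width=20, slack=0)
Line 5: ['chair', 'no', 'picture'] (min_width=16, slack=4)
Total lines: 5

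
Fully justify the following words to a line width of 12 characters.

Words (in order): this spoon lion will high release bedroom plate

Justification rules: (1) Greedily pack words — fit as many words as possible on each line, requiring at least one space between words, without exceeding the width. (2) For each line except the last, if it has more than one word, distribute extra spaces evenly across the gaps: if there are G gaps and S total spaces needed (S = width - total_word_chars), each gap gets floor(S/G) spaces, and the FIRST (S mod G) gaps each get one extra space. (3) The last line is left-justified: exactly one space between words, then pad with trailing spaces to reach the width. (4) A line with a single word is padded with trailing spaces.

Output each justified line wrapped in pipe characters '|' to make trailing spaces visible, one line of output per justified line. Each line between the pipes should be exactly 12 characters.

Answer: |this   spoon|
|lion    will|
|high release|
|bedroom     |
|plate       |

Derivation:
Line 1: ['this', 'spoon'] (min_width=10, slack=2)
Line 2: ['lion', 'will'] (min_width=9, slack=3)
Line 3: ['high', 'release'] (min_width=12, slack=0)
Line 4: ['bedroom'] (min_width=7, slack=5)
Line 5: ['plate'] (min_width=5, slack=7)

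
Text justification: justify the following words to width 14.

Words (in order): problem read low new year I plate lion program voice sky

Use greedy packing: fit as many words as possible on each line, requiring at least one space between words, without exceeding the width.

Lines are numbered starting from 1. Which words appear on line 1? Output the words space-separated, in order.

Line 1: ['problem', 'read'] (min_width=12, slack=2)
Line 2: ['low', 'new', 'year', 'I'] (min_width=14, slack=0)
Line 3: ['plate', 'lion'] (min_width=10, slack=4)
Line 4: ['program', 'voice'] (min_width=13, slack=1)
Line 5: ['sky'] (min_width=3, slack=11)

Answer: problem read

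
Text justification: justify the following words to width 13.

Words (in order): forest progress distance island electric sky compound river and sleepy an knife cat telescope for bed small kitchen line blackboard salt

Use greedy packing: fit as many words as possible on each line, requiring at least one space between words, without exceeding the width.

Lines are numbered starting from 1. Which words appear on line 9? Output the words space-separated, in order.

Line 1: ['forest'] (min_width=6, slack=7)
Line 2: ['progress'] (min_width=8, slack=5)
Line 3: ['distance'] (min_width=8, slack=5)
Line 4: ['island'] (min_width=6, slack=7)
Line 5: ['electric', 'sky'] (min_width=12, slack=1)
Line 6: ['compound'] (min_width=8, slack=5)
Line 7: ['river', 'and'] (min_width=9, slack=4)
Line 8: ['sleepy', 'an'] (min_width=9, slack=4)
Line 9: ['knife', 'cat'] (min_width=9, slack=4)
Line 10: ['telescope', 'for'] (min_width=13, slack=0)
Line 11: ['bed', 'small'] (min_width=9, slack=4)
Line 12: ['kitchen', 'line'] (min_width=12, slack=1)
Line 13: ['blackboard'] (min_width=10, slack=3)
Line 14: ['salt'] (min_width=4, slack=9)

Answer: knife cat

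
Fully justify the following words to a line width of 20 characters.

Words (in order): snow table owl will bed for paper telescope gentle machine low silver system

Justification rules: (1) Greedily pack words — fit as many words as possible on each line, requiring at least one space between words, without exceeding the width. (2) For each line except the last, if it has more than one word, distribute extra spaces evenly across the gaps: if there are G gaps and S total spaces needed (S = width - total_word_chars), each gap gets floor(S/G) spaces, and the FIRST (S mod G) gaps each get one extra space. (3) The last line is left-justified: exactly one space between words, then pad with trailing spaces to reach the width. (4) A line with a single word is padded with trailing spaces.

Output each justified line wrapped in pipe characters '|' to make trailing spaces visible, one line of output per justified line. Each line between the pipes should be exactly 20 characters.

Answer: |snow  table owl will|
|bed     for    paper|
|telescope     gentle|
|machine  low  silver|
|system              |

Derivation:
Line 1: ['snow', 'table', 'owl', 'will'] (min_width=19, slack=1)
Line 2: ['bed', 'for', 'paper'] (min_width=13, slack=7)
Line 3: ['telescope', 'gentle'] (min_width=16, slack=4)
Line 4: ['machine', 'low', 'silver'] (min_width=18, slack=2)
Line 5: ['system'] (min_width=6, slack=14)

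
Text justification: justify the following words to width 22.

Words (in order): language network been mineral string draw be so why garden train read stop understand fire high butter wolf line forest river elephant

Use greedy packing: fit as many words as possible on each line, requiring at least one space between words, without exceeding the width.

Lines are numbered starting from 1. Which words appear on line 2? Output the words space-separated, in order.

Line 1: ['language', 'network', 'been'] (min_width=21, slack=1)
Line 2: ['mineral', 'string', 'draw', 'be'] (min_width=22, slack=0)
Line 3: ['so', 'why', 'garden', 'train'] (min_width=19, slack=3)
Line 4: ['read', 'stop', 'understand'] (min_width=20, slack=2)
Line 5: ['fire', 'high', 'butter', 'wolf'] (min_width=21, slack=1)
Line 6: ['line', 'forest', 'river'] (min_width=17, slack=5)
Line 7: ['elephant'] (min_width=8, slack=14)

Answer: mineral string draw be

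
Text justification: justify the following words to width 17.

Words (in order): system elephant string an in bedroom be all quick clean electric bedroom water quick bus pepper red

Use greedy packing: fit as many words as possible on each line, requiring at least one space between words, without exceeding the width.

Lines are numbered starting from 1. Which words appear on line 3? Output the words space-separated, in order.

Answer: bedroom be all

Derivation:
Line 1: ['system', 'elephant'] (min_width=15, slack=2)
Line 2: ['string', 'an', 'in'] (min_width=12, slack=5)
Line 3: ['bedroom', 'be', 'all'] (min_width=14, slack=3)
Line 4: ['quick', 'clean'] (min_width=11, slack=6)
Line 5: ['electric', 'bedroom'] (min_width=16, slack=1)
Line 6: ['water', 'quick', 'bus'] (min_width=15, slack=2)
Line 7: ['pepper', 'red'] (min_width=10, slack=7)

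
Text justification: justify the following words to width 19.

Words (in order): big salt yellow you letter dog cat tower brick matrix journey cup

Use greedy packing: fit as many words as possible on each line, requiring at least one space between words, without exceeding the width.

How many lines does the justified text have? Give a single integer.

Line 1: ['big', 'salt', 'yellow', 'you'] (min_width=19, slack=0)
Line 2: ['letter', 'dog', 'cat'] (min_width=14, slack=5)
Line 3: ['tower', 'brick', 'matrix'] (min_width=18, slack=1)
Line 4: ['journey', 'cup'] (min_width=11, slack=8)
Total lines: 4

Answer: 4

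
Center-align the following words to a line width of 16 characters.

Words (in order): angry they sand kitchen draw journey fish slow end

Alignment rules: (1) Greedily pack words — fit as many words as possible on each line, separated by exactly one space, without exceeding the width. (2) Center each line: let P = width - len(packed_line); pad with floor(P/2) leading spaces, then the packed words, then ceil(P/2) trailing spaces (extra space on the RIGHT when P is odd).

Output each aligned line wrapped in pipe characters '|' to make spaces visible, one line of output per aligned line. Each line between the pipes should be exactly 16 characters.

Answer: |angry they sand |
|  kitchen draw  |
|  journey fish  |
|    slow end    |

Derivation:
Line 1: ['angry', 'they', 'sand'] (min_width=15, slack=1)
Line 2: ['kitchen', 'draw'] (min_width=12, slack=4)
Line 3: ['journey', 'fish'] (min_width=12, slack=4)
Line 4: ['slow', 'end'] (min_width=8, slack=8)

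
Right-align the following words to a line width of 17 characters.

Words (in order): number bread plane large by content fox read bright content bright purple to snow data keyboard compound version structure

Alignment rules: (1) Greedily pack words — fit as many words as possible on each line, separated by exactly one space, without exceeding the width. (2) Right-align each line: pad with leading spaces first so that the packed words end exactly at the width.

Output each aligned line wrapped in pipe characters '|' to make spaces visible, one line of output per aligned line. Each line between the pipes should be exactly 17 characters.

Line 1: ['number', 'bread'] (min_width=12, slack=5)
Line 2: ['plane', 'large', 'by'] (min_width=14, slack=3)
Line 3: ['content', 'fox', 'read'] (min_width=16, slack=1)
Line 4: ['bright', 'content'] (min_width=14, slack=3)
Line 5: ['bright', 'purple', 'to'] (min_width=16, slack=1)
Line 6: ['snow', 'data'] (min_width=9, slack=8)
Line 7: ['keyboard', 'compound'] (min_width=17, slack=0)
Line 8: ['version', 'structure'] (min_width=17, slack=0)

Answer: |     number bread|
|   plane large by|
| content fox read|
|   bright content|
| bright purple to|
|        snow data|
|keyboard compound|
|version structure|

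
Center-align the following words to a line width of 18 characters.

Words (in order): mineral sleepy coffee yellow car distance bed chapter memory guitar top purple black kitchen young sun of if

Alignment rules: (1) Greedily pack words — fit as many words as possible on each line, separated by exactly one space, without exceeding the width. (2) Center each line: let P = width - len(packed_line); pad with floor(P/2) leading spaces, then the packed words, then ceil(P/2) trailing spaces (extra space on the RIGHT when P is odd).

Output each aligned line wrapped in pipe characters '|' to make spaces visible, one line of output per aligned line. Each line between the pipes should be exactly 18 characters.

Line 1: ['mineral', 'sleepy'] (min_width=14, slack=4)
Line 2: ['coffee', 'yellow', 'car'] (min_width=17, slack=1)
Line 3: ['distance', 'bed'] (min_width=12, slack=6)
Line 4: ['chapter', 'memory'] (min_width=14, slack=4)
Line 5: ['guitar', 'top', 'purple'] (min_width=17, slack=1)
Line 6: ['black', 'kitchen'] (min_width=13, slack=5)
Line 7: ['young', 'sun', 'of', 'if'] (min_width=15, slack=3)

Answer: |  mineral sleepy  |
|coffee yellow car |
|   distance bed   |
|  chapter memory  |
|guitar top purple |
|  black kitchen   |
| young sun of if  |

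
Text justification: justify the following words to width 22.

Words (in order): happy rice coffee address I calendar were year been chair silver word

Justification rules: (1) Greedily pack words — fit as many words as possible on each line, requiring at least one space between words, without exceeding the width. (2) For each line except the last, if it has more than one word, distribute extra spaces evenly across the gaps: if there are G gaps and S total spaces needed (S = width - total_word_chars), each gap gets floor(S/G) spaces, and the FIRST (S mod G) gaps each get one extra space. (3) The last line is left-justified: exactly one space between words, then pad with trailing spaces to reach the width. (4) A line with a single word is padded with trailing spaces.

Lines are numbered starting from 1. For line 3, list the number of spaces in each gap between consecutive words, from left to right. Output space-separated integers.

Answer: 2 2 1

Derivation:
Line 1: ['happy', 'rice', 'coffee'] (min_width=17, slack=5)
Line 2: ['address', 'I', 'calendar'] (min_width=18, slack=4)
Line 3: ['were', 'year', 'been', 'chair'] (min_width=20, slack=2)
Line 4: ['silver', 'word'] (min_width=11, slack=11)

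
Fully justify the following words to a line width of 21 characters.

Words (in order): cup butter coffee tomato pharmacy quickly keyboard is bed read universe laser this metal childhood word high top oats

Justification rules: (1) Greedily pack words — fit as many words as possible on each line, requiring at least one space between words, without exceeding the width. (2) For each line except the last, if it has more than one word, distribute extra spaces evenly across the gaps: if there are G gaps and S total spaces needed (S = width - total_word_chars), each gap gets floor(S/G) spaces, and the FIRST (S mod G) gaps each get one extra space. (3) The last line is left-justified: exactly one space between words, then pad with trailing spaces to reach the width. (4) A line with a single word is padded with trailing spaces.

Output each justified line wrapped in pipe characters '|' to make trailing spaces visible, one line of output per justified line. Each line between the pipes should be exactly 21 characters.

Answer: |cup   butter   coffee|
|tomato       pharmacy|
|quickly  keyboard  is|
|bed   read   universe|
|laser    this   metal|
|childhood  word  high|
|top oats             |

Derivation:
Line 1: ['cup', 'butter', 'coffee'] (min_width=17, slack=4)
Line 2: ['tomato', 'pharmacy'] (min_width=15, slack=6)
Line 3: ['quickly', 'keyboard', 'is'] (min_width=19, slack=2)
Line 4: ['bed', 'read', 'universe'] (min_width=17, slack=4)
Line 5: ['laser', 'this', 'metal'] (min_width=16, slack=5)
Line 6: ['childhood', 'word', 'high'] (min_width=19, slack=2)
Line 7: ['top', 'oats'] (min_width=8, slack=13)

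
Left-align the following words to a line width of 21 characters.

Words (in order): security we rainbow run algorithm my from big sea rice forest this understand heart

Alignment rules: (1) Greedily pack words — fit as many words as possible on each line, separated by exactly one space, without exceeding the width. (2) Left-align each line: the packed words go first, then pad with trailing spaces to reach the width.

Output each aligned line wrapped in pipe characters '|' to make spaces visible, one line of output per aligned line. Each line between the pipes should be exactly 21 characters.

Answer: |security we rainbow  |
|run algorithm my from|
|big sea rice forest  |
|this understand heart|

Derivation:
Line 1: ['security', 'we', 'rainbow'] (min_width=19, slack=2)
Line 2: ['run', 'algorithm', 'my', 'from'] (min_width=21, slack=0)
Line 3: ['big', 'sea', 'rice', 'forest'] (min_width=19, slack=2)
Line 4: ['this', 'understand', 'heart'] (min_width=21, slack=0)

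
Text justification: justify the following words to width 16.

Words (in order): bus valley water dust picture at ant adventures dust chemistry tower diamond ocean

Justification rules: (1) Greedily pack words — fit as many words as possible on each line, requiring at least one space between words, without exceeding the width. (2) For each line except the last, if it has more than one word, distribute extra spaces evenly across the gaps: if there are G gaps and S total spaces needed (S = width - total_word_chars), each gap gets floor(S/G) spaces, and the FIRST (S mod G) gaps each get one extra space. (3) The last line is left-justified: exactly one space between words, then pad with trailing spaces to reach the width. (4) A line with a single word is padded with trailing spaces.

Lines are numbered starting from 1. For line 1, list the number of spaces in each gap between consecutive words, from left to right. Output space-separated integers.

Answer: 1 1

Derivation:
Line 1: ['bus', 'valley', 'water'] (min_width=16, slack=0)
Line 2: ['dust', 'picture', 'at'] (min_width=15, slack=1)
Line 3: ['ant', 'adventures'] (min_width=14, slack=2)
Line 4: ['dust', 'chemistry'] (min_width=14, slack=2)
Line 5: ['tower', 'diamond'] (min_width=13, slack=3)
Line 6: ['ocean'] (min_width=5, slack=11)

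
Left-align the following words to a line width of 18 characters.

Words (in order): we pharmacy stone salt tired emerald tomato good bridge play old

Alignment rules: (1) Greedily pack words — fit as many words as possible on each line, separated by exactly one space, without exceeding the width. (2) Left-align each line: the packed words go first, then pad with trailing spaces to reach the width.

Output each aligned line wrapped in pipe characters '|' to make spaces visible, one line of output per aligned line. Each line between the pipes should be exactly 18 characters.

Line 1: ['we', 'pharmacy', 'stone'] (min_width=17, slack=1)
Line 2: ['salt', 'tired', 'emerald'] (min_width=18, slack=0)
Line 3: ['tomato', 'good', 'bridge'] (min_width=18, slack=0)
Line 4: ['play', 'old'] (min_width=8, slack=10)

Answer: |we pharmacy stone |
|salt tired emerald|
|tomato good bridge|
|play old          |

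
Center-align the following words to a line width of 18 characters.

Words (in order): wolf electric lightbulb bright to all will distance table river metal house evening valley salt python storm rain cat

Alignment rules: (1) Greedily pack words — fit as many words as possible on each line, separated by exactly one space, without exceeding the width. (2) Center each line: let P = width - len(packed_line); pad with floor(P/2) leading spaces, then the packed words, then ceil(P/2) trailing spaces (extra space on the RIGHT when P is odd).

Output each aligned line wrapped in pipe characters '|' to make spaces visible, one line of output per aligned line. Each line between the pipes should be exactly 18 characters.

Line 1: ['wolf', 'electric'] (min_width=13, slack=5)
Line 2: ['lightbulb', 'bright'] (min_width=16, slack=2)
Line 3: ['to', 'all', 'will'] (min_width=11, slack=7)
Line 4: ['distance', 'table'] (min_width=14, slack=4)
Line 5: ['river', 'metal', 'house'] (min_width=17, slack=1)
Line 6: ['evening', 'valley'] (min_width=14, slack=4)
Line 7: ['salt', 'python', 'storm'] (min_width=17, slack=1)
Line 8: ['rain', 'cat'] (min_width=8, slack=10)

Answer: |  wolf electric   |
| lightbulb bright |
|   to all will    |
|  distance table  |
|river metal house |
|  evening valley  |
|salt python storm |
|     rain cat     |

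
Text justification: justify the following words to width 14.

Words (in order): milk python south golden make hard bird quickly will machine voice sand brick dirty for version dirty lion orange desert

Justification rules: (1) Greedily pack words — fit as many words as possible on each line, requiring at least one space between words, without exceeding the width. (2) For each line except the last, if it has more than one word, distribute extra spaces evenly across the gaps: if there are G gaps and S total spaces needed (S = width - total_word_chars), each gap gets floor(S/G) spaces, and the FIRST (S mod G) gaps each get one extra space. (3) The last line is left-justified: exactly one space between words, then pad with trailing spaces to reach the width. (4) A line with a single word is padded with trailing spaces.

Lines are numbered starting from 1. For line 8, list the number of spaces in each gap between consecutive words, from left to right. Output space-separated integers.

Line 1: ['milk', 'python'] (min_width=11, slack=3)
Line 2: ['south', 'golden'] (min_width=12, slack=2)
Line 3: ['make', 'hard', 'bird'] (min_width=14, slack=0)
Line 4: ['quickly', 'will'] (min_width=12, slack=2)
Line 5: ['machine', 'voice'] (min_width=13, slack=1)
Line 6: ['sand', 'brick'] (min_width=10, slack=4)
Line 7: ['dirty', 'for'] (min_width=9, slack=5)
Line 8: ['version', 'dirty'] (min_width=13, slack=1)
Line 9: ['lion', 'orange'] (min_width=11, slack=3)
Line 10: ['desert'] (min_width=6, slack=8)

Answer: 2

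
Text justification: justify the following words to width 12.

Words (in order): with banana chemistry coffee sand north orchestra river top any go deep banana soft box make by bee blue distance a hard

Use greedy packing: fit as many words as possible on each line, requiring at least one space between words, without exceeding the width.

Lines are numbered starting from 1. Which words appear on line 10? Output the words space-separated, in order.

Line 1: ['with', 'banana'] (min_width=11, slack=1)
Line 2: ['chemistry'] (min_width=9, slack=3)
Line 3: ['coffee', 'sand'] (min_width=11, slack=1)
Line 4: ['north'] (min_width=5, slack=7)
Line 5: ['orchestra'] (min_width=9, slack=3)
Line 6: ['river', 'top'] (min_width=9, slack=3)
Line 7: ['any', 'go', 'deep'] (min_width=11, slack=1)
Line 8: ['banana', 'soft'] (min_width=11, slack=1)
Line 9: ['box', 'make', 'by'] (min_width=11, slack=1)
Line 10: ['bee', 'blue'] (min_width=8, slack=4)
Line 11: ['distance', 'a'] (min_width=10, slack=2)
Line 12: ['hard'] (min_width=4, slack=8)

Answer: bee blue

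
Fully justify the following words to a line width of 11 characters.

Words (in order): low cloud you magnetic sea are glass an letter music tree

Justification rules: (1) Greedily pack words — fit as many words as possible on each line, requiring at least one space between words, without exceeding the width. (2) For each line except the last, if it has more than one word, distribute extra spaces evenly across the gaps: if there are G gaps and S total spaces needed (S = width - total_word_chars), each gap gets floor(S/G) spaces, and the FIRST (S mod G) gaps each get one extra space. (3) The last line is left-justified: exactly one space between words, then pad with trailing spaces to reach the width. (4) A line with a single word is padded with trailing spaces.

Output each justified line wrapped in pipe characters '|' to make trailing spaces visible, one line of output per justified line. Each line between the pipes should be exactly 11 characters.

Answer: |low   cloud|
|you        |
|magnetic   |
|sea     are|
|glass    an|
|letter     |
|music tree |

Derivation:
Line 1: ['low', 'cloud'] (min_width=9, slack=2)
Line 2: ['you'] (min_width=3, slack=8)
Line 3: ['magnetic'] (min_width=8, slack=3)
Line 4: ['sea', 'are'] (min_width=7, slack=4)
Line 5: ['glass', 'an'] (min_width=8, slack=3)
Line 6: ['letter'] (min_width=6, slack=5)
Line 7: ['music', 'tree'] (min_width=10, slack=1)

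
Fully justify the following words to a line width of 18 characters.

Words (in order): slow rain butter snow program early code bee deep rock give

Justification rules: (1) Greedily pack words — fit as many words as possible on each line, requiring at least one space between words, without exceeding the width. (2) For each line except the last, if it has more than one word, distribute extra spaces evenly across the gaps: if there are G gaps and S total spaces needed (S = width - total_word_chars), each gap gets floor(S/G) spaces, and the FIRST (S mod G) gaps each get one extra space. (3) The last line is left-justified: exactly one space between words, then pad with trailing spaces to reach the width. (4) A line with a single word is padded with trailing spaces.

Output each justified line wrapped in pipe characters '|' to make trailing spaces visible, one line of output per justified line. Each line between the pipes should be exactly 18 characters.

Line 1: ['slow', 'rain', 'butter'] (min_width=16, slack=2)
Line 2: ['snow', 'program', 'early'] (min_width=18, slack=0)
Line 3: ['code', 'bee', 'deep', 'rock'] (min_width=18, slack=0)
Line 4: ['give'] (min_width=4, slack=14)

Answer: |slow  rain  butter|
|snow program early|
|code bee deep rock|
|give              |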